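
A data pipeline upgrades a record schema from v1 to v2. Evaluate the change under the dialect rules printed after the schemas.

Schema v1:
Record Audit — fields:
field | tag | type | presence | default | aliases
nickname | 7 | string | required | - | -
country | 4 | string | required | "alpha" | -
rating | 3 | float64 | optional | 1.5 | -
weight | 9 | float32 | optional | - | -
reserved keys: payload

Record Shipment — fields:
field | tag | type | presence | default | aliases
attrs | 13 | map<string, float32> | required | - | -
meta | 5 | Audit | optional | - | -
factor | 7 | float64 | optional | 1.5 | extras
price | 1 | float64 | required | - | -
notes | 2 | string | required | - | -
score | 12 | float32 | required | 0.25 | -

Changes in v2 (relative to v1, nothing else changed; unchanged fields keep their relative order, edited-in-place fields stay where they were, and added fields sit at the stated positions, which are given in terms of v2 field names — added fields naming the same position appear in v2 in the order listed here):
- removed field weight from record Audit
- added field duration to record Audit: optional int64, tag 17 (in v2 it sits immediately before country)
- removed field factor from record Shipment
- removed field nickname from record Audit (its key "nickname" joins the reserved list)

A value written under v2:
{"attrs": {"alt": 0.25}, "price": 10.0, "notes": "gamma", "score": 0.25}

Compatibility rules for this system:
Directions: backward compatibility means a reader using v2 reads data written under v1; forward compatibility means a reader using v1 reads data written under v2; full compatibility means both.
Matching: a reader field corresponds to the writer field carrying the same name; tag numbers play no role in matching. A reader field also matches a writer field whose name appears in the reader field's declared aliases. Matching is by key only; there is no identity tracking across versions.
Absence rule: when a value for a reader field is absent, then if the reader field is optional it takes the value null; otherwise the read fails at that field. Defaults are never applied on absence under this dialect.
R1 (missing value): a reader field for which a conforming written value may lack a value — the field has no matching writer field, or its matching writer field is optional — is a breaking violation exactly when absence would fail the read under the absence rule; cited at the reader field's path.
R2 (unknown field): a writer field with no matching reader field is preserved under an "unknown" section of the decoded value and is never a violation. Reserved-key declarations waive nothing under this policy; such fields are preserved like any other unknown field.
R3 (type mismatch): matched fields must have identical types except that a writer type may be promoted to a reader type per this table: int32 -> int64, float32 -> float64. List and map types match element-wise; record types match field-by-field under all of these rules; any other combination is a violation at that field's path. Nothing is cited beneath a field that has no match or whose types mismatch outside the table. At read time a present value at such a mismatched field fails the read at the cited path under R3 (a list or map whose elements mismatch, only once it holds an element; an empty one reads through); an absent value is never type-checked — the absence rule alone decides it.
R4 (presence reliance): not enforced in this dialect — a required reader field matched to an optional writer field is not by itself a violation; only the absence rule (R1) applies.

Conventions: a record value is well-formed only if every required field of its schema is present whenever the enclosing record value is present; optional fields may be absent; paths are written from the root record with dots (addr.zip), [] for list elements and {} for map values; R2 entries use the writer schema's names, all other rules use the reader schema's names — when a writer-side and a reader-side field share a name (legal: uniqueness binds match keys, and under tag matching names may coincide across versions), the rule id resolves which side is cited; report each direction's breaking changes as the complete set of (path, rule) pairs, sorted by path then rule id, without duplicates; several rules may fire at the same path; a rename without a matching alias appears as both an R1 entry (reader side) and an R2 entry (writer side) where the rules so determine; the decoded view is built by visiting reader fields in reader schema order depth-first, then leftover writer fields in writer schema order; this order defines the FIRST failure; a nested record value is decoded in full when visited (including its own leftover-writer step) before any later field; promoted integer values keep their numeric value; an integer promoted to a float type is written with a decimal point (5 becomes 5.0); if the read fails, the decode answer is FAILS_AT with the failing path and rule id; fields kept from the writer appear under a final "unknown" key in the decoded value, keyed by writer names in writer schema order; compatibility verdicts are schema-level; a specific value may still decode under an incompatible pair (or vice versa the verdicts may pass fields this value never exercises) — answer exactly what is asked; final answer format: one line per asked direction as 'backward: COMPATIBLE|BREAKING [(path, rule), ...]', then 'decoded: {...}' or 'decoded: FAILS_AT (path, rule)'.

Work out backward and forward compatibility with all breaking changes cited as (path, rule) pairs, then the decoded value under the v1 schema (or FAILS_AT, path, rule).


the writer's type comes first in each Shipment pair
backward analysis of Shipment with v2 as reader and v1 as writer:
  map<string, float32> -> map<string, float32>, writer required: attrs aligns to attrs
  Audit -> Audit, writer optional: meta aligns to meta
  float64 -> float64, writer required: price aligns to price
  string -> string, writer required: notes aligns to notes
  float32 -> float32, writer required: score aligns to score
  leftover writer field: factor
  meta.duration: no writer-side match
  string -> string, writer required: meta.country aligns to meta.country
  float64 -> float64, writer optional: meta.rating aligns to meta.rating
  leftover writer field: meta.nickname
  leftover writer field: meta.weight
  => backward: COMPATIBLE
forward analysis of Shipment with v1 as reader and v2 as writer:
  map<string, float32> -> map<string, float32>, writer required: attrs aligns to attrs
  Audit -> Audit, writer optional: meta aligns to meta
  factor: no writer-side match
  float64 -> float64, writer required: price aligns to price
  string -> string, writer required: notes aligns to notes
  float32 -> float32, writer required: score aligns to score
  meta.nickname: no writer-side match
  string -> string, writer required: meta.country aligns to meta.country
  float64 -> float64, writer optional: meta.rating aligns to meta.rating
  meta.weight: no writer-side match
  leftover writer field: meta.duration
  R1 fires at meta.nickname
  => forward verdict for Shipment: BREAKING, 1 violation(s)
decode (reader v1):
  attrs := {"alt": 0.25}
  meta := null (not supplied -> null)
  factor := null (not supplied -> null)
  price := 10.0
  notes := "gamma"
  score := 0.25
  => decoded: {"attrs": {"alt": 0.25}, "meta": null, "factor": null, "price": 10.0, "notes": "gamma", "score": 0.25}

backward: COMPATIBLE []; forward: BREAKING [(meta.nickname, R1)]; decoded: {"attrs": {"alt": 0.25}, "meta": null, "factor": null, "price": 10.0, "notes": "gamma", "score": 0.25}


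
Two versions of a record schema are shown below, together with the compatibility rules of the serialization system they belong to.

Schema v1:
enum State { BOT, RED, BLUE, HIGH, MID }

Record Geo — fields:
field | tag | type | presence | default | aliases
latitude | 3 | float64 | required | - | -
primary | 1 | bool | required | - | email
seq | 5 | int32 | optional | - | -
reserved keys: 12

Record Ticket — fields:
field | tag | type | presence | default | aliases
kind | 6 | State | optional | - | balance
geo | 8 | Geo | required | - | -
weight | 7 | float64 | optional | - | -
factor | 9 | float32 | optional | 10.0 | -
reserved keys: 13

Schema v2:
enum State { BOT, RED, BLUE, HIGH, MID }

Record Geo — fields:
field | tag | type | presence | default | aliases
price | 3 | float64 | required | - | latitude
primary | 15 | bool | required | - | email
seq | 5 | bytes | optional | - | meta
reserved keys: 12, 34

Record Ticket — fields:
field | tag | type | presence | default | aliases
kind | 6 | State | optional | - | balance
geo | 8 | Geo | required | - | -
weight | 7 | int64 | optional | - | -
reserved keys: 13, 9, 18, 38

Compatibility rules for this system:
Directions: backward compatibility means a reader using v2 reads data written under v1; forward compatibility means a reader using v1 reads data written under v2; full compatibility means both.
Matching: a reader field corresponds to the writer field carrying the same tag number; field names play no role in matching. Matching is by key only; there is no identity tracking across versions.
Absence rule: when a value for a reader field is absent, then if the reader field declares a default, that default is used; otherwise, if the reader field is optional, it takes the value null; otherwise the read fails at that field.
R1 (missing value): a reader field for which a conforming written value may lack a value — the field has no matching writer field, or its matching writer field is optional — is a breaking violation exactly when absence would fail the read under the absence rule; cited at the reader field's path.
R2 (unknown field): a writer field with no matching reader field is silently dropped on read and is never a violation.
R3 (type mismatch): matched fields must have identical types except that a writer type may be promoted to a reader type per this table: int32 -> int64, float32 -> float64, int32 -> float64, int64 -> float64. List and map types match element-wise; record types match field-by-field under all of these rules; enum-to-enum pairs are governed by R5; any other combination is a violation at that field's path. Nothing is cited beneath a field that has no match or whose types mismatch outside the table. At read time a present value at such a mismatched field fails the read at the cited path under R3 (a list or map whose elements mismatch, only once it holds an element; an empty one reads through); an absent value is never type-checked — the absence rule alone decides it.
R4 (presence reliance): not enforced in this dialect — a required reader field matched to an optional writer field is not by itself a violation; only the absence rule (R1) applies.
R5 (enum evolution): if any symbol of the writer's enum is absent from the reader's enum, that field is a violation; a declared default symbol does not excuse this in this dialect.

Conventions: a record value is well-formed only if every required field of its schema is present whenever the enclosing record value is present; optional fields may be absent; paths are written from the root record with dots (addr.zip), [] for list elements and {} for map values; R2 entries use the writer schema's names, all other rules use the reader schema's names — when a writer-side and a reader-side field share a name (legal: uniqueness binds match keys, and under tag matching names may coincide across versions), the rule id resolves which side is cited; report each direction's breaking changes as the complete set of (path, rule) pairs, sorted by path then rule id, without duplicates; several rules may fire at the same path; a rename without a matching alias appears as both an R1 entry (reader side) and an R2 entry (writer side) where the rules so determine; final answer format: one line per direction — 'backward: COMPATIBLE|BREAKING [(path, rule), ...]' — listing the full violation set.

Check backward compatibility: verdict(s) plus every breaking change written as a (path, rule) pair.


backward: BREAKING [(geo.primary, R1), (geo.seq, R3), (weight, R3)]

each type pair in Ticket: writer, then reader
backward analysis of Ticket with v2 as reader and v1 as writer:
  kind: State -> State, writer optional; from kind
  geo: Geo -> Geo, writer required; from geo
  weight: float64 -> int64, writer optional; from weight
  factor (writer side), unknown to reader
  geo.price: float64 -> float64, writer required; from geo.latitude
  geo.primary: no writer match
  geo.seq: int32 -> bytes, writer optional; from geo.seq
  geo.primary (writer side), unknown to reader
  rule R1 violated at geo.primary
  rule R3 violated at geo.seq
  rule R3 violated at weight
  => backward verdict for Ticket: BREAKING, 3 violation(s)
checking off the Ticket differences that do not matter here:
  renamed field latitude to price in record Geo (alias latitude declared on the renamed field) -> no rule fires on it in Ticket's dialect; the asked verdict holds
  removed field factor from record Ticket (its key 9 joins the reserved list) -> no rule fires on it in Ticket's dialect; the asked verdict holds


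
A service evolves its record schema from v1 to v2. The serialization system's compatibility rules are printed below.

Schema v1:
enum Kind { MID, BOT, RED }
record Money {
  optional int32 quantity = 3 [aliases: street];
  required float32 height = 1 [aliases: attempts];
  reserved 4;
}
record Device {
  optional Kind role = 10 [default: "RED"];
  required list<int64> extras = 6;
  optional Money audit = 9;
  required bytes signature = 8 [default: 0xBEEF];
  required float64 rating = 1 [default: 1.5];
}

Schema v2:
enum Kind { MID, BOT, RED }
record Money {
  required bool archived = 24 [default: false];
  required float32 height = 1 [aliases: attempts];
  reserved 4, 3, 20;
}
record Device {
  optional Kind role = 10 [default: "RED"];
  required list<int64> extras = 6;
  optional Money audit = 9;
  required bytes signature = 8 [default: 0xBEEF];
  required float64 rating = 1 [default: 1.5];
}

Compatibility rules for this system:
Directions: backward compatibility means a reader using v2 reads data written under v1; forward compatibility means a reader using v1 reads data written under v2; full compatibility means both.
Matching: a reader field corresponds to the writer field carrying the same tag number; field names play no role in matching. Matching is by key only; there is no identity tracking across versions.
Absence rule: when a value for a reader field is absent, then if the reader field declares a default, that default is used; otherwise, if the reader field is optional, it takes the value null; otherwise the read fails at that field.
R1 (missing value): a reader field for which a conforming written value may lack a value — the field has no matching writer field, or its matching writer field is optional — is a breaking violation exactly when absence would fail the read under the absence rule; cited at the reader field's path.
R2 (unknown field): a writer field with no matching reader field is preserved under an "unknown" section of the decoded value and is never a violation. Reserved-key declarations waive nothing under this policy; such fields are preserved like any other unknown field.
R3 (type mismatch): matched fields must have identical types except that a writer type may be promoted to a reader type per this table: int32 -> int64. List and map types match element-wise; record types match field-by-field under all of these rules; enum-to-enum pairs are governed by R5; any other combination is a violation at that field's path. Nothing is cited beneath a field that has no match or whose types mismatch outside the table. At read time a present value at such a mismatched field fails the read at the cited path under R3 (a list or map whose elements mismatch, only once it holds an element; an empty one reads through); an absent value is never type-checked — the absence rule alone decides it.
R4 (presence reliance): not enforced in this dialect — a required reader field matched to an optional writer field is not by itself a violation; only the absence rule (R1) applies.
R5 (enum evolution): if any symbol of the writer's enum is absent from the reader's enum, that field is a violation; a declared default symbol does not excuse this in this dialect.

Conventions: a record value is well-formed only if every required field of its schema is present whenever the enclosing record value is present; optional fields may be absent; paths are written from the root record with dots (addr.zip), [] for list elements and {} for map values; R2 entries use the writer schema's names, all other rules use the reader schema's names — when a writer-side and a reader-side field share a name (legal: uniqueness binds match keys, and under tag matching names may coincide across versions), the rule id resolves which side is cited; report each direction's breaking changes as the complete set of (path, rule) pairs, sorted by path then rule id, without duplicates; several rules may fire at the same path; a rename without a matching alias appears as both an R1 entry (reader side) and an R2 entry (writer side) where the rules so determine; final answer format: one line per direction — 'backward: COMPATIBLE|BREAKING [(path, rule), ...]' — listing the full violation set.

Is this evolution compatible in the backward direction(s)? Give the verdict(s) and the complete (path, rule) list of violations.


backward: COMPATIBLE []

each type pair in Device: writer, then reader
backward pass over Device, reader schema v2, writer schema v1:
  role: Kind -> Kind, writer optional; from role
  extras: list<int64> -> list<int64>, writer required; from extras
  audit: Money -> Money, writer optional; from audit
  signature: bytes -> bytes, writer required; from signature
  rating: float64 -> float64, writer required; from rating
  no writer field matches reader audit.archived
  audit.height: float32 -> float32, writer required; from audit.height
  writer audit.quantity: unknown to reader
  => no violations; backward on Device: COMPATIBLE
ruling out the remaining Device differences:
  added field archived to record Money: required bool, tag 24, default false (in v2 it sits immediately before height) -> triggers nothing under Device's printed rules — same verdict
  removed field quantity from record Money (its key 3 joins the reserved list) -> triggers nothing under Device's printed rules — same verdict


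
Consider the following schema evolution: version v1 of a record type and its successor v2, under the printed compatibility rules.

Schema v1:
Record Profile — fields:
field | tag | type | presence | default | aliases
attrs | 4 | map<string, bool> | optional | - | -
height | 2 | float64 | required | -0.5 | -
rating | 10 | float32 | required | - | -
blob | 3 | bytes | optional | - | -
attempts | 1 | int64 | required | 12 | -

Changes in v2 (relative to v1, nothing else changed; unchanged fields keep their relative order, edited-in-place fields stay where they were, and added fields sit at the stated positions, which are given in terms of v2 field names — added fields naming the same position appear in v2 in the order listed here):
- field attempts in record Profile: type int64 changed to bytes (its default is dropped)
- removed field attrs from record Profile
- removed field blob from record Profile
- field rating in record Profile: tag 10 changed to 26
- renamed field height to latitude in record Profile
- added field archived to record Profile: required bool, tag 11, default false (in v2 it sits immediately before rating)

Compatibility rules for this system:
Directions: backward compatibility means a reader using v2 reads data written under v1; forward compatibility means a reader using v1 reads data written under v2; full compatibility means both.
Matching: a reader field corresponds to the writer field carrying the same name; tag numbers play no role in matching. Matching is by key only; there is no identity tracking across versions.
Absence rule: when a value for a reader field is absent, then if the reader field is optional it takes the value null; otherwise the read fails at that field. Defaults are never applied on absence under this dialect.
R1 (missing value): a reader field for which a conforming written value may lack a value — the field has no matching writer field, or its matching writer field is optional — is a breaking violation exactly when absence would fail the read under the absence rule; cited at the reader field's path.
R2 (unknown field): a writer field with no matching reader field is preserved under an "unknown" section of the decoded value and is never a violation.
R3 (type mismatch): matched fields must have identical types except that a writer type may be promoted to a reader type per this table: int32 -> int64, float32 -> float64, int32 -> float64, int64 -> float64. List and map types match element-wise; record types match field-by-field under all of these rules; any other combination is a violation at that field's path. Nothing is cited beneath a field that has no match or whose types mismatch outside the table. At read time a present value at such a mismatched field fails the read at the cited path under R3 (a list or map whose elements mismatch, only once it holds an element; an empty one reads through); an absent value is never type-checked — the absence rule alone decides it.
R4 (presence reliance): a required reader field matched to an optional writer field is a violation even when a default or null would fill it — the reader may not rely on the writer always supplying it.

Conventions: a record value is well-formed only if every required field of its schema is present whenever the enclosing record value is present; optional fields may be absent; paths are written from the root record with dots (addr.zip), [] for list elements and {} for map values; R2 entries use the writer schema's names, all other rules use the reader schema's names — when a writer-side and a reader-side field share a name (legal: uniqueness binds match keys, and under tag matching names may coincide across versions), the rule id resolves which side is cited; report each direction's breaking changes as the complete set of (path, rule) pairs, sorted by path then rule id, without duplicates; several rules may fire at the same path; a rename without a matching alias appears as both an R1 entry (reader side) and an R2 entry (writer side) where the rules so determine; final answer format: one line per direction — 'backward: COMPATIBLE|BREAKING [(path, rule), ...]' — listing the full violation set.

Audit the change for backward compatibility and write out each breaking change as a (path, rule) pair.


in Profile below, arrows point writer -> reader
checking backward for Profile: reader v2 against writer v1:
  no writer field matches reader latitude
  no writer field matches reader archived
  rating: paired with writer rating (float32 -> float32; writer required)
  attempts: paired with writer attempts (int64 -> bytes; writer required)
  writer field attrs has no reader counterpart
  writer field height has no reader counterpart
  writer field blob has no reader counterpart
  rule R1 violated at archived
  rule R3 violated at attempts
  rule R1 violated at latitude
  => 3 violation(s): backward is BREAKING for Profile
remaining Profile differences; none change what is asked:
  removed field attrs from record Profile -> triggers nothing under Profile's printed rules — same verdict
  removed field blob from record Profile -> triggers nothing under Profile's printed rules — same verdict
  field rating in record Profile: tag 10 changed to 26 -> triggers nothing under Profile's printed rules — same verdict

backward: BREAKING [(archived, R1), (attempts, R3), (latitude, R1)]


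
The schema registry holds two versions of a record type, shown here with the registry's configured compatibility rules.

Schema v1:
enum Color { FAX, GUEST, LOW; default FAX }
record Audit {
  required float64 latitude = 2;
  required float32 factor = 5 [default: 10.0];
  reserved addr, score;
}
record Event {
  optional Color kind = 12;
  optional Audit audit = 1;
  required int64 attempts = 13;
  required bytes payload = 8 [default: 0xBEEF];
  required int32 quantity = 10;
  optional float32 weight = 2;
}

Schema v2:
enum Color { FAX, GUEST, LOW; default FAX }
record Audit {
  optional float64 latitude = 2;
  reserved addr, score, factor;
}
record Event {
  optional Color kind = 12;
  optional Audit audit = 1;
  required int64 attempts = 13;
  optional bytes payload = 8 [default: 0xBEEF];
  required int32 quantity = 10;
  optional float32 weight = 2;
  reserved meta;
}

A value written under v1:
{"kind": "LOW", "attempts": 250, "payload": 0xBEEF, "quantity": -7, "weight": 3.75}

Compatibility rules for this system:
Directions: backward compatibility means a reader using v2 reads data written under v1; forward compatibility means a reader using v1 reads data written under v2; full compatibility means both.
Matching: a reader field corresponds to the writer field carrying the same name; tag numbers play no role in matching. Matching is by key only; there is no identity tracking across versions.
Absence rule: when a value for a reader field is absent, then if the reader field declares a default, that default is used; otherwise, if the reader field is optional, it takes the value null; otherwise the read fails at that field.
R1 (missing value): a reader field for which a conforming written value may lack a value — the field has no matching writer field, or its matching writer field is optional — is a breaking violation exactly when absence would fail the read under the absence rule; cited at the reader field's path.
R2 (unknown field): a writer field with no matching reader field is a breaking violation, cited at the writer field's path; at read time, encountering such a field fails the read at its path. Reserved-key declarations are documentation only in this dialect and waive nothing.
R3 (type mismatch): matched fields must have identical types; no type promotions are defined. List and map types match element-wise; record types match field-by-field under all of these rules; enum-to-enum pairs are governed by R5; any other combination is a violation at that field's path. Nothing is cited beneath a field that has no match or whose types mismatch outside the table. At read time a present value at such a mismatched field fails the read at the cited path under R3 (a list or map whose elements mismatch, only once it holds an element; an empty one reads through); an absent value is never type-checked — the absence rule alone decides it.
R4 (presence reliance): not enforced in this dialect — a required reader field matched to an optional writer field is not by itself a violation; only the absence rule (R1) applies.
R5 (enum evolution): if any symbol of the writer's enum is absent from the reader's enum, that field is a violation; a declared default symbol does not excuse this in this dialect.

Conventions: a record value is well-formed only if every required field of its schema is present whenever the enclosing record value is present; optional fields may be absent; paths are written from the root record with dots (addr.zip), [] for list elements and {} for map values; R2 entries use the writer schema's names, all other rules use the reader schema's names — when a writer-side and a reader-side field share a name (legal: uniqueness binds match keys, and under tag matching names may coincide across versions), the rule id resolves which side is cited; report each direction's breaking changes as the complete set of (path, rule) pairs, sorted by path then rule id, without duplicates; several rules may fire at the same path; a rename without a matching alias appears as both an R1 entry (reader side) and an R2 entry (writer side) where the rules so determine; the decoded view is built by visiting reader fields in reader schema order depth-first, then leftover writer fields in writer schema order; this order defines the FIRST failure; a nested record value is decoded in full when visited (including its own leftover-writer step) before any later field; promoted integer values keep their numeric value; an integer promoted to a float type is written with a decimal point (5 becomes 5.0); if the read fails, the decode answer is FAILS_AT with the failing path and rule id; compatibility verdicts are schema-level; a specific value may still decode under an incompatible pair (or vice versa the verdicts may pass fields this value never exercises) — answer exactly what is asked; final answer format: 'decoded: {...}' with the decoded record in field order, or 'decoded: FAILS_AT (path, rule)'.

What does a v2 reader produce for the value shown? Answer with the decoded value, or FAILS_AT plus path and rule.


decoded: {"kind": "LOW", "audit": null, "attempts": 250, "payload": 0xBEEF, "quantity": -7, "weight": 3.75}

the writer's type comes first in each Event pair
decode walk for Event under reader schema v2:
  kind := "LOW"
  audit := null (absent, optional -> null)
  attempts := 250
  payload := 0xBEEF
  quantity := -7
  weight := 3.75
  => decoded: {"kind": "LOW", "audit": null, "attempts": 250, "payload": 0xBEEF, "quantity": -7, "weight": 3.75}
checking off the Event differences that do not matter here:
  field latitude in record Audit: required changed to optional -> shifts the Event verdicts, not this decode
  field payload in record Event: required changed to optional -> triggers nothing under the printed rules; the Event answer is the same either way
  removed field factor from record Audit (its key "factor" joins the reserved list) -> shifts the Event verdicts, not this decode


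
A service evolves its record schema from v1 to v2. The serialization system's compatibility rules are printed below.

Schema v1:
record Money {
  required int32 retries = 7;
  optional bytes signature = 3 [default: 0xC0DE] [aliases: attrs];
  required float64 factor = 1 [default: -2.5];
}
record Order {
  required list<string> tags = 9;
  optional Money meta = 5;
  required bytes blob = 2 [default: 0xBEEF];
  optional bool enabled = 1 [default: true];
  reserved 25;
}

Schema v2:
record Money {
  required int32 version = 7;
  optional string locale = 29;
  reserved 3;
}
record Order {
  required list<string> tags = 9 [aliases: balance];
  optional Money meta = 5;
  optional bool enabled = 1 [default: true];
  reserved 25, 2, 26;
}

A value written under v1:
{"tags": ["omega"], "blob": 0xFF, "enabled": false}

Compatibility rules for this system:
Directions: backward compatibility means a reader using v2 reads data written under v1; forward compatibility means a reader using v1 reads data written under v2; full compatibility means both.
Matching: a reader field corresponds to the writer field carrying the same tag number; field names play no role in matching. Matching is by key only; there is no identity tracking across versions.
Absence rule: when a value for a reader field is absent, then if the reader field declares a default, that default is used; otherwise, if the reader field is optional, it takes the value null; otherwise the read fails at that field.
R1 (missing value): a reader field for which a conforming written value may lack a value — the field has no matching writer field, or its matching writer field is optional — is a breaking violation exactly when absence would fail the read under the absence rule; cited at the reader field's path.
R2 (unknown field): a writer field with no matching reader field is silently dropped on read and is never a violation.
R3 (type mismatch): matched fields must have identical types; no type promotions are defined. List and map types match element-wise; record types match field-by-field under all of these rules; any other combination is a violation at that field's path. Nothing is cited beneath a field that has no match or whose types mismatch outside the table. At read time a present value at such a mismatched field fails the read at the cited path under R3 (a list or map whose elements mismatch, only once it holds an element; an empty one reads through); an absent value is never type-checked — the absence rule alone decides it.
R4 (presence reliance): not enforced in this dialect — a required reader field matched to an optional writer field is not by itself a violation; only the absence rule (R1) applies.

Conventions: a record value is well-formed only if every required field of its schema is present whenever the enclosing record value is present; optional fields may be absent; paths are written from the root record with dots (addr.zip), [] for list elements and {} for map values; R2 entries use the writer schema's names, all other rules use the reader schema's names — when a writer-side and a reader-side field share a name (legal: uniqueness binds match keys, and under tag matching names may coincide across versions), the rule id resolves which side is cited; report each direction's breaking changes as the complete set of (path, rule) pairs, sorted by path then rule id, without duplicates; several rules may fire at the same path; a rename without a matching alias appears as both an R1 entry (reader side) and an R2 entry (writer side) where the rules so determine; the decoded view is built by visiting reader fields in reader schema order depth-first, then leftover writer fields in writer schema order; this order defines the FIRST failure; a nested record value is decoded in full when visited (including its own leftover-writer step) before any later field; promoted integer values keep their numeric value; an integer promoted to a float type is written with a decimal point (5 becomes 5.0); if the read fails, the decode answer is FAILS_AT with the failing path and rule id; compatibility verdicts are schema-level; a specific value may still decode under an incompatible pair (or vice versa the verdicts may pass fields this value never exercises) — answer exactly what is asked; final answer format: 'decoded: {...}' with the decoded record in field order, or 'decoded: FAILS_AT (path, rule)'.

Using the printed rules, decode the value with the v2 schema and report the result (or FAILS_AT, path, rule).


the writer's type comes first in each Order pair
decoding the Order value with the v2 reader:
  tags := ["omega"]
  meta := null (not supplied -> null)
  enabled := false
  writer blob: unmatched, discarded
  => decoded: {"tags": ["omega"], "meta": null, "enabled": false}
remaining Order differences; none change what is asked:
  removed field factor from record Money -> triggers nothing under the printed rules; the Order answer is the same either way
  removed field signature from record Money -> triggers nothing under the printed rules; the Order answer is the same either way
  renamed field retries to version in record Money -> triggers nothing under the printed rules; the Order answer is the same either way
  added field locale to record Money: optional string, tag 29 (in v2 it sits last) -> triggers nothing under the printed rules; the Order answer is the same either way

decoded: {"tags": ["omega"], "meta": null, "enabled": false}


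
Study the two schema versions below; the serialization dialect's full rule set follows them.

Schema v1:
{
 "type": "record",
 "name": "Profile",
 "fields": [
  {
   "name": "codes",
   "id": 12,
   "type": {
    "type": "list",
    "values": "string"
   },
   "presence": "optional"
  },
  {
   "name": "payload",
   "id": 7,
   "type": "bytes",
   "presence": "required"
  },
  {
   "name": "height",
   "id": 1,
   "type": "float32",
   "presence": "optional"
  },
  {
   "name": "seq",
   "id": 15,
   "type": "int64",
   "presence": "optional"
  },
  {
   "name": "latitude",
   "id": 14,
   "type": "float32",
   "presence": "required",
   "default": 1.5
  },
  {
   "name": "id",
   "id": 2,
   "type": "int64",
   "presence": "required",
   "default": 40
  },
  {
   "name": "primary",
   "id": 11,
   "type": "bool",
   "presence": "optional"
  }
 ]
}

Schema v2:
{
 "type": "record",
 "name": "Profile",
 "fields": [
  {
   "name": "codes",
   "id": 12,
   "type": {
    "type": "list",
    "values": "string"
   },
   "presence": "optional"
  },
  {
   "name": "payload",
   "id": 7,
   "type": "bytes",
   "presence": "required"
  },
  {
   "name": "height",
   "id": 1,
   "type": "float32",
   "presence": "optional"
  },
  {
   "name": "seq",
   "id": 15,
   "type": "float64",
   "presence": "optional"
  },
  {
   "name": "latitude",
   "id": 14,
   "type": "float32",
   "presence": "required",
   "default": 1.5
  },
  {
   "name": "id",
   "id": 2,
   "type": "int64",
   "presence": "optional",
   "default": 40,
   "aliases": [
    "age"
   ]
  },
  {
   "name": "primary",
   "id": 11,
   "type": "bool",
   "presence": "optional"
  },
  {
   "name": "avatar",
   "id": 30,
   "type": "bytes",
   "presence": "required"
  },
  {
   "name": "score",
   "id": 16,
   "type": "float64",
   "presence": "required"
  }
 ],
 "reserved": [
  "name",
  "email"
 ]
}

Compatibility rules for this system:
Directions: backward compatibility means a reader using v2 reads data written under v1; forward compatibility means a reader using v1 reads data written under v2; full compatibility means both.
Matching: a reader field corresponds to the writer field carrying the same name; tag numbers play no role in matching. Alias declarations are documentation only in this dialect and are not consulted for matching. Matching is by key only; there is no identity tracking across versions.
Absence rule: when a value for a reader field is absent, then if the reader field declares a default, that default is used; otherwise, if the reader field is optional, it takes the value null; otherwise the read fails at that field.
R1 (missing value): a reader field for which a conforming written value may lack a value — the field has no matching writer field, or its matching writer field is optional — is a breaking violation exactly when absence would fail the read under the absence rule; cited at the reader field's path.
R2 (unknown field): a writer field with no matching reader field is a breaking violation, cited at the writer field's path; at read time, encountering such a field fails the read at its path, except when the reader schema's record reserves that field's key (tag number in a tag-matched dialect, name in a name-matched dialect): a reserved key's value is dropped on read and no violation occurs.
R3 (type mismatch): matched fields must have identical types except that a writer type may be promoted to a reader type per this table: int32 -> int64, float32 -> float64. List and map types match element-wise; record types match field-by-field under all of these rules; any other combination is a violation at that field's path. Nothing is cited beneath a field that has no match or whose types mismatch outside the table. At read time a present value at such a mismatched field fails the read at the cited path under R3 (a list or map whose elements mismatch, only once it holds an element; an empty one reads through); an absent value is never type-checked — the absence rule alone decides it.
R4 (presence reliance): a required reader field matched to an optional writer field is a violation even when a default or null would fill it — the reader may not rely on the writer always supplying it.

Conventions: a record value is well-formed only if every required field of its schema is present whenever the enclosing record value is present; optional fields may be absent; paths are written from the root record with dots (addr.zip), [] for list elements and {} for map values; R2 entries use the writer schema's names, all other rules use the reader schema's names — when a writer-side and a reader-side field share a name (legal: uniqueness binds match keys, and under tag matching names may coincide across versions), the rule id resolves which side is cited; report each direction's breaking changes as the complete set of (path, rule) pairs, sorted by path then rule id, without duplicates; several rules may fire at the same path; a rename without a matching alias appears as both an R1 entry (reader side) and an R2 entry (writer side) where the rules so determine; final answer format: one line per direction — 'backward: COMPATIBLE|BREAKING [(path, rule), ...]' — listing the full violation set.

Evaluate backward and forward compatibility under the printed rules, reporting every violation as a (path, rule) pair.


backward: BREAKING [(avatar, R1), (score, R1), (seq, R3)]; forward: BREAKING [(avatar, R2), (id, R4), (score, R2), (seq, R3)]

in Profile below, arrows point writer -> reader
backward for Profile (reader v2, writer v1):
  writer optional, list<string> -> list<string>: reader codes maps from writer codes
  writer required, bytes -> bytes: reader payload maps from writer payload
  writer optional, float32 -> float32: reader height maps from writer height
  writer optional, int64 -> float64: reader seq maps from writer seq
  writer required, float32 -> float32: reader latitude maps from writer latitude
  writer required, int64 -> int64: reader id maps from writer id
  writer optional, bool -> bool: reader primary maps from writer primary
  no writer field matches reader avatar
  no writer field matches reader score
  rule R1 violated at avatar
  rule R1 violated at score
  rule R3 violated at seq
  => backward verdict for Profile: BREAKING, 3 violation(s)
forward for Profile (reader v1, writer v2):
  writer optional, list<string> -> list<string>: reader codes maps from writer codes
  writer required, bytes -> bytes: reader payload maps from writer payload
  writer optional, float32 -> float32: reader height maps from writer height
  writer optional, float64 -> int64: reader seq maps from writer seq
  writer required, float32 -> float32: reader latitude maps from writer latitude
  writer optional, int64 -> int64: reader id maps from writer id
  writer optional, bool -> bool: reader primary maps from writer primary
  leftover writer field: avatar
  leftover writer field: score
  rule R2 violated at avatar
  rule R4 violated at id
  rule R2 violated at score
  rule R3 violated at seq
  => forward verdict for Profile: BREAKING, 4 violation(s)
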